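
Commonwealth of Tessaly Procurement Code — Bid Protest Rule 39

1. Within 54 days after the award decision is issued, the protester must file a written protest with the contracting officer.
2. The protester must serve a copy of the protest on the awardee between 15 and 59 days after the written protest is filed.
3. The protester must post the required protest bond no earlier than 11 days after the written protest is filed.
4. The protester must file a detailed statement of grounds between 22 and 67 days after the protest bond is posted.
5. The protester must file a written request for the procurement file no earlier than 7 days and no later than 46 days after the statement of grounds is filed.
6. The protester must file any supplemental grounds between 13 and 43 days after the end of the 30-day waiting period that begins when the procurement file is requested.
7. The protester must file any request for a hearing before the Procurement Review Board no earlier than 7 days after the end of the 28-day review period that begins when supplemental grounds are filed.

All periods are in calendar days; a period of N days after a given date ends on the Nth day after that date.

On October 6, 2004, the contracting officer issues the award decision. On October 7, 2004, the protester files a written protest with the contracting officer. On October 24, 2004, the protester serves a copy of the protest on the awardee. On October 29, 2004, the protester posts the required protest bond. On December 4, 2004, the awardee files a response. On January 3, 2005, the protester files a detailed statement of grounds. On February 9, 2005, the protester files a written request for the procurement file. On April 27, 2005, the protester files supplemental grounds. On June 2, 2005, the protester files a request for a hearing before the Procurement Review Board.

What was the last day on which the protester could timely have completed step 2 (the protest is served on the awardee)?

December 5, 2004

Step 2 runs from October 7, 2004, when the written protest is filed. The window is 15–59 days after October 7, 2004; it closes on December 5, 2004.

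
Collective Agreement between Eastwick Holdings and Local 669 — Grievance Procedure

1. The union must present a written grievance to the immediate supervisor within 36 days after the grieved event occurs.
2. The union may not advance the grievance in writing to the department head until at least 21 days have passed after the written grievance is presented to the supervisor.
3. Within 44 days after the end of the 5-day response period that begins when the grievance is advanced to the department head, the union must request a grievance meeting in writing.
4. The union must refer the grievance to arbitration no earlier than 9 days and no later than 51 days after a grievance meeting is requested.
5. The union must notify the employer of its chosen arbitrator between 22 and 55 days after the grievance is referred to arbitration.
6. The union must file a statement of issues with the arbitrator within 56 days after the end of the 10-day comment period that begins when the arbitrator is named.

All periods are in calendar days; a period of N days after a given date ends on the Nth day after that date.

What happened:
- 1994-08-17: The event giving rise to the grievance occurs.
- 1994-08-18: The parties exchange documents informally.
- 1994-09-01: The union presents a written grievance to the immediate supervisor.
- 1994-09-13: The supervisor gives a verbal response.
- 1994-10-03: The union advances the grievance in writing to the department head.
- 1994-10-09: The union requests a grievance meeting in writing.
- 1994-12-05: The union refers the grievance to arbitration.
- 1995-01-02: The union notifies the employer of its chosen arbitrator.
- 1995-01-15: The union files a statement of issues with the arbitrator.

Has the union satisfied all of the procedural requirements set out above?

No

Step 1 — counting 36 days from 1994-08-17 (when the grieved event occurs) gives a deadline of 1994-09-22; completed 1994-09-01, before the deadline.
Step 2 — must wait 21 days from 1994-09-01 (when the written grievance is presented to the supervisor), so not before 1994-09-22; done 1994-10-03 — permitted.
Step 3 — counting 44 days from 1994-10-08 (end of the 5-day response period, which began when the grievance is advanced to the department head on 1994-10-03) gives a deadline of 1994-11-21; completed 1994-10-09, before the deadline.
Step 4 — 9 and 51 days from 1994-10-09 (when a grievance meeting is requested) are 1994-10-18 and 1994-11-29 respectively; done 1994-12-05 — 6 days after the window closed.
That is the first point of non-compliance.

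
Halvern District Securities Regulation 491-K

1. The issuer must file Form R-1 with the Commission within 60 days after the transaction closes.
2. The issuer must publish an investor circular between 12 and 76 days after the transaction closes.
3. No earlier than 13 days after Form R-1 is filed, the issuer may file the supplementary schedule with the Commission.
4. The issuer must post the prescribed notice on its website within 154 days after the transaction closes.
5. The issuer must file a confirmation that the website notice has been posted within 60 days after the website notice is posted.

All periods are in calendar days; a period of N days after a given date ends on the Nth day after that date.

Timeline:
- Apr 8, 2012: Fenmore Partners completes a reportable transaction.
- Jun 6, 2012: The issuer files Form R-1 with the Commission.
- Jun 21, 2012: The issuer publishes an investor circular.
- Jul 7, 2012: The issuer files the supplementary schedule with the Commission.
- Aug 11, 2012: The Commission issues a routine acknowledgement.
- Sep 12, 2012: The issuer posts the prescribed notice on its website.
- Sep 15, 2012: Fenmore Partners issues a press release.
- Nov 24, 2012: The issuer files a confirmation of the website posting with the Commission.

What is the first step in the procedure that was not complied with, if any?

Step 4

(1) due by Apr 8, 2012 + 60 days = Jun 7, 2012; completed Jun 6, 2012, before the deadline.
(2) the permitted window runs from Apr 8, 2012 + 12 = Apr 20, 2012 to Apr 8, 2012 + 76 = Jun 23, 2012; done Jun 21, 2012 — within the window.
(3) permitted from Jun 6, 2012 + 13 days = Jun 19, 2012 onward; Jul 7, 2012 is on or after that date.
(4) due by Apr 8, 2012 + 154 days = Sep 9, 2012; not done until Sep 12, 2012, 3 days after the deadline.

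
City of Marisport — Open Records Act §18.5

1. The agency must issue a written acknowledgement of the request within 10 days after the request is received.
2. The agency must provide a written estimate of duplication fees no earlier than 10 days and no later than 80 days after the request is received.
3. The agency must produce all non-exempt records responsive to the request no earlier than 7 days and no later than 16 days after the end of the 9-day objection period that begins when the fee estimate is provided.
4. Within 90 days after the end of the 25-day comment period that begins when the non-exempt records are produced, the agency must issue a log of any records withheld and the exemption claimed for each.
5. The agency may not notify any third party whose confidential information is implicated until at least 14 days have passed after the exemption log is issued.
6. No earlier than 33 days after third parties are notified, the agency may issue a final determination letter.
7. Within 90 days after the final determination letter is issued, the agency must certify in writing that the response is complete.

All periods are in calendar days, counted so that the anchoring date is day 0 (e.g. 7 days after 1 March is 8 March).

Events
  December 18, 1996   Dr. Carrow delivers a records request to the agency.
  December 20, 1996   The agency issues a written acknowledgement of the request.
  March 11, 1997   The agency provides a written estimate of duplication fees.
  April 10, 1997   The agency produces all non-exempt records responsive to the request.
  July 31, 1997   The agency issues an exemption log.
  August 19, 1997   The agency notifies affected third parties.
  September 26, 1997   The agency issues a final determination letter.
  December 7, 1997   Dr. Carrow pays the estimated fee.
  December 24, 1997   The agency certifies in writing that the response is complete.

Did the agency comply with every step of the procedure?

(1) due by December 18, 1996 + 10 days = December 28, 1996; completed December 20, 1996, before the deadline.
(2) the permitted window runs from December 18, 1996 + 10 = December 28, 1996 to December 18, 1996 + 80 = March 8, 1997; done March 11, 1997 — 3 days after the window closed.

No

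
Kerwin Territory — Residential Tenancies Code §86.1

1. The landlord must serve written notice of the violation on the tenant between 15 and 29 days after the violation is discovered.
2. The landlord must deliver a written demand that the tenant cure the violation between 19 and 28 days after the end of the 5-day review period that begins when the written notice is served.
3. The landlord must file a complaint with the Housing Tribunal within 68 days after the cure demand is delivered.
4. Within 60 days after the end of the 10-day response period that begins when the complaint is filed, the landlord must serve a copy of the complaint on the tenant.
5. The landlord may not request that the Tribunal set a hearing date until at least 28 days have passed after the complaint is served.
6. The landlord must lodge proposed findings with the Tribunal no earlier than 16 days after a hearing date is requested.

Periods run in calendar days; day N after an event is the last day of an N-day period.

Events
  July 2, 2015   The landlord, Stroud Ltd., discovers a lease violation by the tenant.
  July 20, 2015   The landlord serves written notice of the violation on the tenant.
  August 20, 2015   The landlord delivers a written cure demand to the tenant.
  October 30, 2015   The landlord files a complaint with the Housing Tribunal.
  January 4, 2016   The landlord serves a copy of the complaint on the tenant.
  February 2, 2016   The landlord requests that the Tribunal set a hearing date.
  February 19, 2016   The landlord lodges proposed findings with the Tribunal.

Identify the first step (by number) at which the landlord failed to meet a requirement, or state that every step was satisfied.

Step 1 — 15 and 29 days from July 2, 2015 (when the violation is discovered) are July 17, 2015 and July 31, 2015 respectively; done July 20, 2015 — within the window.
Step 2 — 19 and 28 days from July 25, 2015 (end of the 5-day review period, which began when the written notice is served on July 20, 2015) are August 13, 2015 and August 22, 2015 respectively; done August 20, 2015, which is between those dates.
Step 3 — counting 68 days from August 20, 2015 (when the cure demand is delivered) gives a deadline of October 27, 2015; October 30, 2015 misses that deadline by 3 days.
Later steps need not be reached.

Step 3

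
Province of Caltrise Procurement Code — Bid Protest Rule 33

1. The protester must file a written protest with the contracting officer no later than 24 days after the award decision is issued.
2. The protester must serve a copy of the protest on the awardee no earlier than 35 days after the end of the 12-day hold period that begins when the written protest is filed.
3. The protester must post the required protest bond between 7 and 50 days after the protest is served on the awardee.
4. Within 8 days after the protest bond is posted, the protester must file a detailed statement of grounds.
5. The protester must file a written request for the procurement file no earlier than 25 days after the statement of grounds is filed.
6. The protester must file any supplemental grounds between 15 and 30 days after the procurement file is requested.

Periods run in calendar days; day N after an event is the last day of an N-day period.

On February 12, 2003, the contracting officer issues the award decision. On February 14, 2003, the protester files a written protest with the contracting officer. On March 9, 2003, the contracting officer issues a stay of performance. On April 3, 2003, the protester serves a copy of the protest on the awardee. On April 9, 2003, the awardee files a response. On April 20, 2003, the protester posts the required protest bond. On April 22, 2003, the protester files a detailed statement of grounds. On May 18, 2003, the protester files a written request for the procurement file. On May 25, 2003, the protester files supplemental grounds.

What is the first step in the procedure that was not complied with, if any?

(1) due by February 12, 2003 + 24 days = March 8, 2003; completed February 14, 2003, before the deadline.
(2) permitted from February 26, 2003 + 35 days = April 2, 2003 onward; April 3, 2003 is on or after that date.
(3) the permitted window runs from April 3, 2003 + 7 = April 10, 2003 to April 3, 2003 + 50 = May 23, 2003; done April 20, 2003 — within the window.
(4) due by April 20, 2003 + 8 days = April 28, 2003; done April 22, 2003 — timely.
(5) permitted from April 22, 2003 + 25 days = May 17, 2003 onward; May 18, 2003 is on or after that date.
(6) the permitted window runs from May 18, 2003 + 15 = June 2, 2003 to May 18, 2003 + 30 = June 17, 2003; May 25, 2003 is 8 days too early.

Step 6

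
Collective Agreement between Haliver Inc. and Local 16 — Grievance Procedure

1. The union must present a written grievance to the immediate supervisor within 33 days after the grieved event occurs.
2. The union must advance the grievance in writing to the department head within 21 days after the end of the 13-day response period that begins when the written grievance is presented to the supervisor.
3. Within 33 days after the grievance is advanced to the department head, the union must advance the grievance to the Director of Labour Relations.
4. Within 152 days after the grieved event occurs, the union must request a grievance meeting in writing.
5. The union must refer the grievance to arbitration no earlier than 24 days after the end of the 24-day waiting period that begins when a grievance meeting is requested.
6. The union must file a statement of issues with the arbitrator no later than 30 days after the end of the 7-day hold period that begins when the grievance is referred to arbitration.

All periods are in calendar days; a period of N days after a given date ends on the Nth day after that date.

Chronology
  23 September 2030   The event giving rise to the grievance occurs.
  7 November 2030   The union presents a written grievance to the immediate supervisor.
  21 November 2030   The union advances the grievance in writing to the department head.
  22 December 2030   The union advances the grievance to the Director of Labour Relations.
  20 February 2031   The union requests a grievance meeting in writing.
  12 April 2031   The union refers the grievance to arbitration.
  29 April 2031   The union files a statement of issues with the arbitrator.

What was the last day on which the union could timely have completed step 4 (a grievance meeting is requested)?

Step 4 runs from 23 September 2030, when the grieved event occurs. 152 days after 23 September 2030 is 22 February 2031.

22 February 2031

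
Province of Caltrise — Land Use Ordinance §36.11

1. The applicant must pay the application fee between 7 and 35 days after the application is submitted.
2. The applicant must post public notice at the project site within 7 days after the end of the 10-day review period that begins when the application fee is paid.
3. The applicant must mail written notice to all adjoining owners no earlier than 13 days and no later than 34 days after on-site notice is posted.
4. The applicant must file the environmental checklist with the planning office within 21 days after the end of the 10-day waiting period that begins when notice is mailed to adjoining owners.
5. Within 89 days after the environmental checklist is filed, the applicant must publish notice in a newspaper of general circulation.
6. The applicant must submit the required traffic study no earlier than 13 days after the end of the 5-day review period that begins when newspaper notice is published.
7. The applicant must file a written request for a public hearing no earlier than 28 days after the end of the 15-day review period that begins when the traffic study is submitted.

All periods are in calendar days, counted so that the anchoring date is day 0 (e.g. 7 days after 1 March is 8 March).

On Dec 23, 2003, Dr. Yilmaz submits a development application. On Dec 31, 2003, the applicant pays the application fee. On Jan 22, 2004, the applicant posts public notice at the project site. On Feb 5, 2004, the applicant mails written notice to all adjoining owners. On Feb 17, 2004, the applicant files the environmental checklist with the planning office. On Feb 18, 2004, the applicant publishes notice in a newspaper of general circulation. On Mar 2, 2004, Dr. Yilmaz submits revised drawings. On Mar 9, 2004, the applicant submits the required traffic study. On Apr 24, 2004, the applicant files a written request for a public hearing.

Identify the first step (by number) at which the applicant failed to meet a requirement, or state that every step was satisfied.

(1) the permitted window runs from Dec 23, 2003 + 7 = Dec 30, 2003 to Dec 23, 2003 + 35 = Jan 27, 2004; done Dec 31, 2003 — within the window.
(2) due by Jan 10, 2004 + 7 days = Jan 17, 2004; done Jan 22, 2004 — 5 days late.
That is the first point of non-compliance.

Step 2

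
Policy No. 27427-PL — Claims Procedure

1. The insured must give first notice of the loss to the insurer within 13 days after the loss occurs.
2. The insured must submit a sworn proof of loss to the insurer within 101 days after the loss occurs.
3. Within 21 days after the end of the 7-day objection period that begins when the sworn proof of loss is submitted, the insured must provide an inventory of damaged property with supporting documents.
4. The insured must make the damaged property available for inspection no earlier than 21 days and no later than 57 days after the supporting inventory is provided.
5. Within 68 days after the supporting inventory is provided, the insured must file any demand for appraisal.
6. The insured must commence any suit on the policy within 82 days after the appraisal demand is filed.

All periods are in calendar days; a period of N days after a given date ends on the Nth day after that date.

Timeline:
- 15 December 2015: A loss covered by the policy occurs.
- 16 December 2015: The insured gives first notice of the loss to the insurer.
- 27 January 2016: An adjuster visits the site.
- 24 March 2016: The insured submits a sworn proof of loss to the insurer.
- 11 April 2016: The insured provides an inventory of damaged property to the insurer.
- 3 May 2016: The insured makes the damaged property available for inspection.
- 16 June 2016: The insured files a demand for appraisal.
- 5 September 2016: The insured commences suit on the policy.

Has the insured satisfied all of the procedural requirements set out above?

Step 1 — counting 13 days from 15 December 2015 (when the loss occurs) gives a deadline of 28 December 2015; 16 December 2015 is within that limit.
Step 2 — counting 101 days from 15 December 2015 (when the loss occurs) gives a deadline of 25 March 2016; 24 March 2016 is within that limit.
Step 3 — counting 21 days from 31 March 2016 (end of the 7-day objection period, which began when the sworn proof of loss is submitted on 24 March 2016) gives a deadline of 21 April 2016; 11 April 2016 is within that limit.
Step 4 — 21 and 57 days from 11 April 2016 (when the supporting inventory is provided) are 2 May 2016 and 7 June 2016 respectively; 3 May 2016 falls inside that range.
Step 5 — counting 68 days from 11 April 2016 (when the supporting inventory is provided) gives a deadline of 18 June 2016; completed 16 June 2016, before the deadline.
Step 6 — counting 82 days from 16 June 2016 (when the appraisal demand is filed) gives a deadline of 6 September 2016; completed 5 September 2016, before the deadline.

Yes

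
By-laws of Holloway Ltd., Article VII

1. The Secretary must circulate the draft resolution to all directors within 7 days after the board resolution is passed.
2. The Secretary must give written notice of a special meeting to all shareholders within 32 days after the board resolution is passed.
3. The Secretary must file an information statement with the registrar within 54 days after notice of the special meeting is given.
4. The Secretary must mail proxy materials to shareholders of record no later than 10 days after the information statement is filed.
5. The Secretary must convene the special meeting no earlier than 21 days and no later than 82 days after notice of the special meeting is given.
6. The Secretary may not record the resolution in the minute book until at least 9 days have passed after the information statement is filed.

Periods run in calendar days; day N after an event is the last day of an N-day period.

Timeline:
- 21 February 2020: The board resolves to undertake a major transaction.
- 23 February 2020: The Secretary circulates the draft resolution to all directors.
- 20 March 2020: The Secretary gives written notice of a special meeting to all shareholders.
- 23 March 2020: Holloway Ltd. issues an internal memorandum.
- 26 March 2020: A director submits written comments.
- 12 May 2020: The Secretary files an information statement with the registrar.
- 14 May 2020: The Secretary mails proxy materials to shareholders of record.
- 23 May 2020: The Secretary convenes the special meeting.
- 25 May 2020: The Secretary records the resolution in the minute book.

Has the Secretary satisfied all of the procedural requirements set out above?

Step 1: 7 days after 21 February 2020 (when the board resolution is passed) is 28 February 2020; 23 February 2020 is within that limit.
Step 2: 32 days after 21 February 2020 (when the board resolution is passed) is 24 March 2020; 20 March 2020 is within that limit.
Step 3: 54 days after 20 March 2020 (when notice of the special meeting is given) is 13 May 2020; completed 12 May 2020, before the deadline.
Step 4: 10 days after 12 May 2020 (when the information statement is filed) is 22 May 2020; completed 14 May 2020, before the deadline.
Step 5: the window is 21–82 days after 20 March 2020 (when notice of the special meeting is given), so 10 April 2020 through 10 June 2020; 23 May 2020 falls inside that range.
Step 6: the earliest permitted date is 9 days after 12 May 2020 (when the information statement is filed), i.e. 21 May 2020; done 25 May 2020 — permitted.

Yes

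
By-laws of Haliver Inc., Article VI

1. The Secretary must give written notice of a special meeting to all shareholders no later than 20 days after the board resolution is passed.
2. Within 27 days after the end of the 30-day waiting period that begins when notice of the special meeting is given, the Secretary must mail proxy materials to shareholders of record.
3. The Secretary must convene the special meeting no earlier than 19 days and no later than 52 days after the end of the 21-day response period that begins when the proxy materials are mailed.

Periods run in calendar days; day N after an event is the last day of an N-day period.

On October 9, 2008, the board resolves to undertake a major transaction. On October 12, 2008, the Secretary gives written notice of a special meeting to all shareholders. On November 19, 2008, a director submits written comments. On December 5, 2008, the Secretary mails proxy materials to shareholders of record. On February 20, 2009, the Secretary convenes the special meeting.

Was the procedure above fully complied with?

No

Step 1 — counting 20 days from October 9, 2008 (when the board resolution is passed) gives a deadline of October 29, 2008; done October 12, 2008 — timely.
Step 2 — counting 27 days from November 11, 2008 (end of the 30-day waiting period, which began when notice of the special meeting is given on October 12, 2008) gives a deadline of December 8, 2008; completed December 5, 2008, before the deadline.
Step 3 — 19 and 52 days from December 26, 2008 (end of the 21-day response period, which began when the proxy materials are mailed on December 5, 2008) are January 14, 2009 and February 16, 2009 respectively; February 20, 2009 is 4 days past the end of the window.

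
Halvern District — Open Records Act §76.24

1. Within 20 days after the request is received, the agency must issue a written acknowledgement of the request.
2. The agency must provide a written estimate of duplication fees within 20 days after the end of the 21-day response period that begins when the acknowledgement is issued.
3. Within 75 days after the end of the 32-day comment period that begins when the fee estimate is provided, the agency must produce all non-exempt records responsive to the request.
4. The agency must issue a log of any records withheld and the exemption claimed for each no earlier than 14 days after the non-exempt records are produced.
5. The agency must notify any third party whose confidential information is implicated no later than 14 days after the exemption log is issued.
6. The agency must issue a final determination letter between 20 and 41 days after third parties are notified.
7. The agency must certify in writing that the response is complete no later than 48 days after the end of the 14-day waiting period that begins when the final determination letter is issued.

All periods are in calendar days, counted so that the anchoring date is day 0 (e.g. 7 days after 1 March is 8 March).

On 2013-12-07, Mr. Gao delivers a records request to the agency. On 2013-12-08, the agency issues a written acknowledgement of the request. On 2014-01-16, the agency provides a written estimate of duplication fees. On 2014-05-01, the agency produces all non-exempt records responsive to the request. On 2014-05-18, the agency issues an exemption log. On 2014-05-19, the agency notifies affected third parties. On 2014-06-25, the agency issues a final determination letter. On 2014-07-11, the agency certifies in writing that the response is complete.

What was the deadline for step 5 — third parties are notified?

Step 5 runs from 2014-05-18, when the exemption log is issued. 14 days after 2014-05-18 is 2014-06-01.

2014-06-01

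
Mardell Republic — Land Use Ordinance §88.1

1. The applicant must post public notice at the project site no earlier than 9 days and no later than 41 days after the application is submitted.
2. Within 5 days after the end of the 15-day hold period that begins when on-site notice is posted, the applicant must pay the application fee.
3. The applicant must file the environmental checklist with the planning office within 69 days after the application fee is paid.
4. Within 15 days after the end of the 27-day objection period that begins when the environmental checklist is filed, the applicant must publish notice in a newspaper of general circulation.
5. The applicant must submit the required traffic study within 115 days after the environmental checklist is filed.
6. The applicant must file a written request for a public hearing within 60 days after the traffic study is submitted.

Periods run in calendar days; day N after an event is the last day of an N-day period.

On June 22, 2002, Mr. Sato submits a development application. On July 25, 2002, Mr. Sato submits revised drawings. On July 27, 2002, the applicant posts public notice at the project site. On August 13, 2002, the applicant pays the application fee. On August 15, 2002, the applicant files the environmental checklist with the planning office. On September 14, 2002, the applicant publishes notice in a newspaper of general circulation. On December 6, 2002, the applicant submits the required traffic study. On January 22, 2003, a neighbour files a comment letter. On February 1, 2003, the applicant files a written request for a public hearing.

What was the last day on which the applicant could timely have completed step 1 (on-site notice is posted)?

August 2, 2002

Step 1 runs from June 22, 2002, when the application is submitted. The window is 9–41 days after June 22, 2002; it closes on August 2, 2002.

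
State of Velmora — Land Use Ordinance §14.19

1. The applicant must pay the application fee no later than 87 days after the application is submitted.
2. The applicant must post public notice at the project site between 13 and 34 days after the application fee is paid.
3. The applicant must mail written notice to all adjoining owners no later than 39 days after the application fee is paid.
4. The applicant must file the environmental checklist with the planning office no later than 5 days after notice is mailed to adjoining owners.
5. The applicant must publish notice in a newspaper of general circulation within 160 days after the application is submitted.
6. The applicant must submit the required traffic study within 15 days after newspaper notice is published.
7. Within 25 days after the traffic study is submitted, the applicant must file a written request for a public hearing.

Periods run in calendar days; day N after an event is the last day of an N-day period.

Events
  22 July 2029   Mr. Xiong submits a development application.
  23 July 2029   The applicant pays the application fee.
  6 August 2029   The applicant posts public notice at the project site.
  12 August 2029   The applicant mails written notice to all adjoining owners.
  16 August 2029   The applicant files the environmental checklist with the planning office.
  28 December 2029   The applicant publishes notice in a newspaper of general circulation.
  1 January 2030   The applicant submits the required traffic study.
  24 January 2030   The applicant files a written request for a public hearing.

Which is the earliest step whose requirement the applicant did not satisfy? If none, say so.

Step 1 — counting 87 days from 22 July 2029 (when the application is submitted) gives a deadline of 17 October 2029; done 23 July 2029 — timely.
Step 2 — 13 and 34 days from 23 July 2029 (when the application fee is paid) are 5 August 2029 and 26 August 2029 respectively; done 6 August 2029, which is between those dates.
Step 3 — counting 39 days from 23 July 2029 (when the application fee is paid) gives a deadline of 31 August 2029; completed 12 August 2029, before the deadline.
Step 4 — counting 5 days from 12 August 2029 (when notice is mailed to adjoining owners) gives a deadline of 17 August 2029; 16 August 2029 is within that limit.
Step 5 — counting 160 days from 22 July 2029 (when the application is submitted) gives a deadline of 29 December 2029; 28 December 2029 is within that limit.
Step 6 — counting 15 days from 28 December 2029 (when newspaper notice is published) gives a deadline of 12 January 2030; 1 January 2030 is within that limit.
Step 7 — counting 25 days from 1 January 2030 (when the traffic study is submitted) gives a deadline of 26 January 2030; 24 January 2030 is within that limit.

None — every step was satisfied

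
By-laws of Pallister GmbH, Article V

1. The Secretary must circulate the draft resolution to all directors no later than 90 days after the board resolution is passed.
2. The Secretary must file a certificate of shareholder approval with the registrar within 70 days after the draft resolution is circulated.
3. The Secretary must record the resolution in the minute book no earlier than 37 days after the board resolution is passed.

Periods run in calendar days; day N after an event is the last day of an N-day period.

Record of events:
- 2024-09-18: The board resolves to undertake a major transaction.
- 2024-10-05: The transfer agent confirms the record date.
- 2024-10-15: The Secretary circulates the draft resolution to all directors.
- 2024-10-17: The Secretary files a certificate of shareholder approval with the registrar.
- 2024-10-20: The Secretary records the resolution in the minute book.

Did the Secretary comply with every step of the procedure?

No

(1) due by 2024-09-18 + 90 days = 2024-12-17; completed 2024-10-15, before the deadline.
(2) due by 2024-10-15 + 70 days = 2024-12-24; completed 2024-10-17, before the deadline.
(3) permitted from 2024-09-18 + 37 days = 2024-10-25 onward; done 2024-10-20 — 5 days too early.
That is the first point of non-compliance.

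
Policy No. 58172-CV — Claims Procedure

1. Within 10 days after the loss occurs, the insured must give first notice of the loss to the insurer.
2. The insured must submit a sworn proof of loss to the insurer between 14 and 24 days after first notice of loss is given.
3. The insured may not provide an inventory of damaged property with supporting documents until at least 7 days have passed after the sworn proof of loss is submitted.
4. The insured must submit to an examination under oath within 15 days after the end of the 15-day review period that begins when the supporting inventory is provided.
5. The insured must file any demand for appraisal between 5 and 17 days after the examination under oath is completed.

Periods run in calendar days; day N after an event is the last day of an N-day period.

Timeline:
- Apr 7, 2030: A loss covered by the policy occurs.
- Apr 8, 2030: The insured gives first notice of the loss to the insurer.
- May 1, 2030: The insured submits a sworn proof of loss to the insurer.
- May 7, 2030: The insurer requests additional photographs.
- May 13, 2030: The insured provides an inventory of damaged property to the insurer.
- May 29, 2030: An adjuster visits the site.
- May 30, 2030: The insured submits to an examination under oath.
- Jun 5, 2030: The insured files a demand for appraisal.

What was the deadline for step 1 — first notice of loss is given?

Step 1 runs from Apr 7, 2030, when the loss occurs. 10 days after Apr 7, 2030 is Apr 17, 2030.

Apr 17, 2030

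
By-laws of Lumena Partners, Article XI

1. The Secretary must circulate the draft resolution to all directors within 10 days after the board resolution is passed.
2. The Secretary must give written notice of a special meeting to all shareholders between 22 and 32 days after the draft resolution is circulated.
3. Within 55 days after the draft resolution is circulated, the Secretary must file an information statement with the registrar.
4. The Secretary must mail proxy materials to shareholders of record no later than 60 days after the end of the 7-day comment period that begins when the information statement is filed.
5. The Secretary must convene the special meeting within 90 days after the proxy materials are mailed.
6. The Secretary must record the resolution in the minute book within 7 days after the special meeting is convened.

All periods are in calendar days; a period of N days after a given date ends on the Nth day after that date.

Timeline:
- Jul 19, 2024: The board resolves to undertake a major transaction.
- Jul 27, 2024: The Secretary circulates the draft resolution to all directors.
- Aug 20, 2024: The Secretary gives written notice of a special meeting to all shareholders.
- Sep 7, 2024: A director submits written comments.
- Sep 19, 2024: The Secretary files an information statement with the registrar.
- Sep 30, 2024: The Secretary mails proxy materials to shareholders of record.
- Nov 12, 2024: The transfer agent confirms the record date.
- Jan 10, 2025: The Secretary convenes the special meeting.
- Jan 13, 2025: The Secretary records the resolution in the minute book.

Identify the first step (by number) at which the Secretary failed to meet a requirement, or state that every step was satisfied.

Step 5

Step 1: 10 days after Jul 19, 2024 (when the board resolution is passed) is Jul 29, 2024; done Jul 27, 2024 — timely.
Step 2: the window is 22–32 days after Jul 27, 2024 (when the draft resolution is circulated), so Aug 18, 2024 through Aug 28, 2024; done Aug 20, 2024 — within the window.
Step 3: 55 days after Jul 27, 2024 (when the draft resolution is circulated) is Sep 20, 2024; completed Sep 19, 2024, before the deadline.
Step 4: 60 days after Sep 26, 2024 (end of the 7-day comment period, which began when the information statement is filed on Sep 19, 2024) is Nov 25, 2024; completed Sep 30, 2024, before the deadline.
Step 5: 90 days after Sep 30, 2024 (when the proxy materials are mailed) is Dec 29, 2024; Jan 10, 2025 misses that deadline by 12 days.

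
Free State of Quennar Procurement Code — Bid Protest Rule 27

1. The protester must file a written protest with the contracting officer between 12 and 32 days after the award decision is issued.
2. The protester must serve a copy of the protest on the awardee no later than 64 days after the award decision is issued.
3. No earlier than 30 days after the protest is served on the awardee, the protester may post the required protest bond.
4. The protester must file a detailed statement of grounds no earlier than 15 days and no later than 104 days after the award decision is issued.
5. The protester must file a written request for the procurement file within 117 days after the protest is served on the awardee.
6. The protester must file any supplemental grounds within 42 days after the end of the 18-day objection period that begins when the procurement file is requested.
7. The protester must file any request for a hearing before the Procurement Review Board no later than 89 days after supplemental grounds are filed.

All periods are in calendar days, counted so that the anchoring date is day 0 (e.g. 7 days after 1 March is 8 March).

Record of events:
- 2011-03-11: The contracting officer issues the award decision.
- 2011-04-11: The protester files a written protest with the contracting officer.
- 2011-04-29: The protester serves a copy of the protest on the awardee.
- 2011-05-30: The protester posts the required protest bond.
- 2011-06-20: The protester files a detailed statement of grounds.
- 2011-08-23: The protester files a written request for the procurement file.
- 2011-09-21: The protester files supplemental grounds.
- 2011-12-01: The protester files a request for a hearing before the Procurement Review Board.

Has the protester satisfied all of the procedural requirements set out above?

Step 1 — 12 and 32 days from 2011-03-11 (when the award decision is issued) are 2011-03-23 and 2011-04-12 respectively; done 2011-04-11 — within the window.
Step 2 — counting 64 days from 2011-03-11 (when the award decision is issued) gives a deadline of 2011-05-14; completed 2011-04-29, before the deadline.
Step 3 — must wait 30 days from 2011-04-29 (when the protest is served on the awardee), so not before 2011-05-29; done 2011-05-30, after the minimum wait.
Step 4 — 15 and 104 days from 2011-03-11 (when the award decision is issued) are 2011-03-26 and 2011-06-23 respectively; done 2011-06-20, which is between those dates.
Step 5 — counting 117 days from 2011-04-29 (when the protest is served on the awardee) gives a deadline of 2011-08-24; done 2011-08-23 — timely.
Step 6 — counting 42 days from 2011-09-10 (end of the 18-day objection period, which began when the procurement file is requested on 2011-08-23) gives a deadline of 2011-10-22; done 2011-09-21 — timely.
Step 7 — counting 89 days from 2011-09-21 (when supplemental grounds are filed) gives a deadline of 2011-12-19; 2011-12-01 is within that limit.

Yes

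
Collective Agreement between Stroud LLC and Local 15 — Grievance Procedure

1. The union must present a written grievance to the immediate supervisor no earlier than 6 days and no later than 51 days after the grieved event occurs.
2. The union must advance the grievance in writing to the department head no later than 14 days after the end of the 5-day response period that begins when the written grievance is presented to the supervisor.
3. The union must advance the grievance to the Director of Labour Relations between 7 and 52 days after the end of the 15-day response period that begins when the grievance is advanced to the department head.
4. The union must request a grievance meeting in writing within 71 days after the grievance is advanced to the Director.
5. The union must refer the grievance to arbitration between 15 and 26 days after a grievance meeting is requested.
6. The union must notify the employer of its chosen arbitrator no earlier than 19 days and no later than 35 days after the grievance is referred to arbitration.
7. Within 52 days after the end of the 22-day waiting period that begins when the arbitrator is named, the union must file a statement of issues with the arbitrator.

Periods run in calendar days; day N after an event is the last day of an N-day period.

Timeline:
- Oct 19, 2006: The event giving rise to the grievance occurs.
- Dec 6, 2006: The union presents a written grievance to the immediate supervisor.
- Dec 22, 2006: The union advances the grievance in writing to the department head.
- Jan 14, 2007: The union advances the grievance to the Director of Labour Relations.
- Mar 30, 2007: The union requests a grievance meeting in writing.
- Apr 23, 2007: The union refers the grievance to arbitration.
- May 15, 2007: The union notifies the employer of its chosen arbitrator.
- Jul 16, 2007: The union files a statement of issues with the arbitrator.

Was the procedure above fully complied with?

No

(1) the permitted window runs from Oct 19, 2006 + 6 = Oct 25, 2006 to Oct 19, 2006 + 51 = Dec 9, 2006; Dec 6, 2006 falls inside that range.
(2) due by Dec 11, 2006 + 14 days = Dec 25, 2006; Dec 22, 2006 is within that limit.
(3) the permitted window runs from Jan 6, 2007 + 7 = Jan 13, 2007 to Jan 6, 2007 + 52 = Feb 27, 2007; done Jan 14, 2007 — within the window.
(4) due by Jan 14, 2007 + 71 days = Mar 26, 2007; done Mar 30, 2007 — 4 days late.
That is the first point of non-compliance.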